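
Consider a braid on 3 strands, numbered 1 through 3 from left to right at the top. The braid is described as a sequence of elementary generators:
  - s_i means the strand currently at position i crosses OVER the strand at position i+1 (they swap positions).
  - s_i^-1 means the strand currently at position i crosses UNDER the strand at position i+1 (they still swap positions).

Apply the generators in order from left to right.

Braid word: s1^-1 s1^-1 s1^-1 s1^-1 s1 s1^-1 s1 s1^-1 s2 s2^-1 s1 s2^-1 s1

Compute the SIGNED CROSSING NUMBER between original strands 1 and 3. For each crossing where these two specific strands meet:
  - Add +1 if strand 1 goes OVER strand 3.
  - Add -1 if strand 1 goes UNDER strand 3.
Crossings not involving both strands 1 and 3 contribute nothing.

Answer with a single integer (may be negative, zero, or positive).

Answer: -1

Derivation:
Gen 1: crossing 1x2. Both 1&3? no. Sum: 0
Gen 2: crossing 2x1. Both 1&3? no. Sum: 0
Gen 3: crossing 1x2. Both 1&3? no. Sum: 0
Gen 4: crossing 2x1. Both 1&3? no. Sum: 0
Gen 5: crossing 1x2. Both 1&3? no. Sum: 0
Gen 6: crossing 2x1. Both 1&3? no. Sum: 0
Gen 7: crossing 1x2. Both 1&3? no. Sum: 0
Gen 8: crossing 2x1. Both 1&3? no. Sum: 0
Gen 9: crossing 2x3. Both 1&3? no. Sum: 0
Gen 10: crossing 3x2. Both 1&3? no. Sum: 0
Gen 11: crossing 1x2. Both 1&3? no. Sum: 0
Gen 12: 1 under 3. Both 1&3? yes. Contrib: -1. Sum: -1
Gen 13: crossing 2x3. Both 1&3? no. Sum: -1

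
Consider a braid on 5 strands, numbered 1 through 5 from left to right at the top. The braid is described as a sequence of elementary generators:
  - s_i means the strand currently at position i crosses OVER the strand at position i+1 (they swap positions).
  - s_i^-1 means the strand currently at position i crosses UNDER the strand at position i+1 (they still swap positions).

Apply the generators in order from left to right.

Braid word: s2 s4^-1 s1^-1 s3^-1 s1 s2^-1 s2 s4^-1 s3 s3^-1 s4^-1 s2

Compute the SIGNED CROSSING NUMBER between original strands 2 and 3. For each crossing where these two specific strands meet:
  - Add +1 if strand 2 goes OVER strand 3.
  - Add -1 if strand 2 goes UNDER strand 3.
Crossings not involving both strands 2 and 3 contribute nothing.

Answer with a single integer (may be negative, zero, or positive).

Answer: 1

Derivation:
Gen 1: 2 over 3. Both 2&3? yes. Contrib: +1. Sum: 1
Gen 2: crossing 4x5. Both 2&3? no. Sum: 1
Gen 3: crossing 1x3. Both 2&3? no. Sum: 1
Gen 4: crossing 2x5. Both 2&3? no. Sum: 1
Gen 5: crossing 3x1. Both 2&3? no. Sum: 1
Gen 6: crossing 3x5. Both 2&3? no. Sum: 1
Gen 7: crossing 5x3. Both 2&3? no. Sum: 1
Gen 8: crossing 2x4. Both 2&3? no. Sum: 1
Gen 9: crossing 5x4. Both 2&3? no. Sum: 1
Gen 10: crossing 4x5. Both 2&3? no. Sum: 1
Gen 11: crossing 4x2. Both 2&3? no. Sum: 1
Gen 12: crossing 3x5. Both 2&3? no. Sum: 1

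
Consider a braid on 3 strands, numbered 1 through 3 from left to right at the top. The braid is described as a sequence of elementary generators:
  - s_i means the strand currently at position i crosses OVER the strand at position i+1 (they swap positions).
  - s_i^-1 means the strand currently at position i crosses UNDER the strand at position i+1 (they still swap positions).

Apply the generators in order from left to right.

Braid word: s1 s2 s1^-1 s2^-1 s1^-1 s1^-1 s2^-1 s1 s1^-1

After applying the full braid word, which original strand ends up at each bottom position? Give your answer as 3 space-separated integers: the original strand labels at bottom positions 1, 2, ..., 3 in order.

Answer: 3 2 1

Derivation:
Gen 1 (s1): strand 1 crosses over strand 2. Perm now: [2 1 3]
Gen 2 (s2): strand 1 crosses over strand 3. Perm now: [2 3 1]
Gen 3 (s1^-1): strand 2 crosses under strand 3. Perm now: [3 2 1]
Gen 4 (s2^-1): strand 2 crosses under strand 1. Perm now: [3 1 2]
Gen 5 (s1^-1): strand 3 crosses under strand 1. Perm now: [1 3 2]
Gen 6 (s1^-1): strand 1 crosses under strand 3. Perm now: [3 1 2]
Gen 7 (s2^-1): strand 1 crosses under strand 2. Perm now: [3 2 1]
Gen 8 (s1): strand 3 crosses over strand 2. Perm now: [2 3 1]
Gen 9 (s1^-1): strand 2 crosses under strand 3. Perm now: [3 2 1]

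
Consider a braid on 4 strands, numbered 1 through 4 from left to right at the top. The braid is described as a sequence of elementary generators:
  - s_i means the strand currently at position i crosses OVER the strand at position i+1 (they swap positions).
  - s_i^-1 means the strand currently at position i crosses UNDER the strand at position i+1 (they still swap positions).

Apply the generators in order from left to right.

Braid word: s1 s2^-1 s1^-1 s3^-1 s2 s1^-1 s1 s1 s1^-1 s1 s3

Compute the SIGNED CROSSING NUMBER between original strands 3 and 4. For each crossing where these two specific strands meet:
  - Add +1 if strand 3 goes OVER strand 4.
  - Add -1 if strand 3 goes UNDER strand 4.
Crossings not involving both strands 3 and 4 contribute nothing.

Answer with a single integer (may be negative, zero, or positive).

Gen 1: crossing 1x2. Both 3&4? no. Sum: 0
Gen 2: crossing 1x3. Both 3&4? no. Sum: 0
Gen 3: crossing 2x3. Both 3&4? no. Sum: 0
Gen 4: crossing 1x4. Both 3&4? no. Sum: 0
Gen 5: crossing 2x4. Both 3&4? no. Sum: 0
Gen 6: 3 under 4. Both 3&4? yes. Contrib: -1. Sum: -1
Gen 7: 4 over 3. Both 3&4? yes. Contrib: -1. Sum: -2
Gen 8: 3 over 4. Both 3&4? yes. Contrib: +1. Sum: -1
Gen 9: 4 under 3. Both 3&4? yes. Contrib: +1. Sum: 0
Gen 10: 3 over 4. Both 3&4? yes. Contrib: +1. Sum: 1
Gen 11: crossing 2x1. Both 3&4? no. Sum: 1

Answer: 1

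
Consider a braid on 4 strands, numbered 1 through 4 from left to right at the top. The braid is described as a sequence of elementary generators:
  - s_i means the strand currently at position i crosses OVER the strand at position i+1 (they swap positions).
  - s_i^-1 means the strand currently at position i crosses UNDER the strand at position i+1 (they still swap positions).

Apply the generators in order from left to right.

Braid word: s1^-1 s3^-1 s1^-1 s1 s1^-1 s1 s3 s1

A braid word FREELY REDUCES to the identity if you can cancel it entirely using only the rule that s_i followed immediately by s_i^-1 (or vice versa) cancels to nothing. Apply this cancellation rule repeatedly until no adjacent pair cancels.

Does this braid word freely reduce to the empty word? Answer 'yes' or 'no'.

Answer: yes

Derivation:
Gen 1 (s1^-1): push. Stack: [s1^-1]
Gen 2 (s3^-1): push. Stack: [s1^-1 s3^-1]
Gen 3 (s1^-1): push. Stack: [s1^-1 s3^-1 s1^-1]
Gen 4 (s1): cancels prior s1^-1. Stack: [s1^-1 s3^-1]
Gen 5 (s1^-1): push. Stack: [s1^-1 s3^-1 s1^-1]
Gen 6 (s1): cancels prior s1^-1. Stack: [s1^-1 s3^-1]
Gen 7 (s3): cancels prior s3^-1. Stack: [s1^-1]
Gen 8 (s1): cancels prior s1^-1. Stack: []
Reduced word: (empty)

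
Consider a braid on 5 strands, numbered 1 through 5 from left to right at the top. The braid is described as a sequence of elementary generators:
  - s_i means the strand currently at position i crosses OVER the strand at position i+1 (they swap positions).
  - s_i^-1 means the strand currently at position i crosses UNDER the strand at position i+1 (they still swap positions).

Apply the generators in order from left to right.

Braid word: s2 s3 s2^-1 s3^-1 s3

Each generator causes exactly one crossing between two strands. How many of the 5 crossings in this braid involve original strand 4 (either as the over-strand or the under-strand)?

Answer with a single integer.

Gen 1: crossing 2x3. Involves strand 4? no. Count so far: 0
Gen 2: crossing 2x4. Involves strand 4? yes. Count so far: 1
Gen 3: crossing 3x4. Involves strand 4? yes. Count so far: 2
Gen 4: crossing 3x2. Involves strand 4? no. Count so far: 2
Gen 5: crossing 2x3. Involves strand 4? no. Count so far: 2

Answer: 2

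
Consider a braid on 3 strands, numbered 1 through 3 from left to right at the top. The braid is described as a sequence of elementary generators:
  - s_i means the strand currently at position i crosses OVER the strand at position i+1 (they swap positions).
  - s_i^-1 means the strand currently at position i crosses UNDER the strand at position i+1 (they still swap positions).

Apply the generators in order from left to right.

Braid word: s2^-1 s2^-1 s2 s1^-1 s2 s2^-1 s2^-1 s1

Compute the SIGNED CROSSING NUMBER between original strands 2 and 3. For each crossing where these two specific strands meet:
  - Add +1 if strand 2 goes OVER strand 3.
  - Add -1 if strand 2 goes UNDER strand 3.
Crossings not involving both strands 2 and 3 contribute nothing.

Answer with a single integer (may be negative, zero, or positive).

Answer: 0

Derivation:
Gen 1: 2 under 3. Both 2&3? yes. Contrib: -1. Sum: -1
Gen 2: 3 under 2. Both 2&3? yes. Contrib: +1. Sum: 0
Gen 3: 2 over 3. Both 2&3? yes. Contrib: +1. Sum: 1
Gen 4: crossing 1x3. Both 2&3? no. Sum: 1
Gen 5: crossing 1x2. Both 2&3? no. Sum: 1
Gen 6: crossing 2x1. Both 2&3? no. Sum: 1
Gen 7: crossing 1x2. Both 2&3? no. Sum: 1
Gen 8: 3 over 2. Both 2&3? yes. Contrib: -1. Sum: 0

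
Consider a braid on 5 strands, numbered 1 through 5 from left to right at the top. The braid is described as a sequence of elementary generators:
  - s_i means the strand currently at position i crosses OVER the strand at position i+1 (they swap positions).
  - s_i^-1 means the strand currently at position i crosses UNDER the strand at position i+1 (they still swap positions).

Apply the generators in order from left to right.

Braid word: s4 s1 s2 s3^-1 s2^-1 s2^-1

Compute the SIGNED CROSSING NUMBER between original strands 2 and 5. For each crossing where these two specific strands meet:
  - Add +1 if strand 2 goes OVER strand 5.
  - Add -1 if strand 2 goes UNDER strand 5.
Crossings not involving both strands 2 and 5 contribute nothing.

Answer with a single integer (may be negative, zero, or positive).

Answer: 0

Derivation:
Gen 1: crossing 4x5. Both 2&5? no. Sum: 0
Gen 2: crossing 1x2. Both 2&5? no. Sum: 0
Gen 3: crossing 1x3. Both 2&5? no. Sum: 0
Gen 4: crossing 1x5. Both 2&5? no. Sum: 0
Gen 5: crossing 3x5. Both 2&5? no. Sum: 0
Gen 6: crossing 5x3. Both 2&5? no. Sum: 0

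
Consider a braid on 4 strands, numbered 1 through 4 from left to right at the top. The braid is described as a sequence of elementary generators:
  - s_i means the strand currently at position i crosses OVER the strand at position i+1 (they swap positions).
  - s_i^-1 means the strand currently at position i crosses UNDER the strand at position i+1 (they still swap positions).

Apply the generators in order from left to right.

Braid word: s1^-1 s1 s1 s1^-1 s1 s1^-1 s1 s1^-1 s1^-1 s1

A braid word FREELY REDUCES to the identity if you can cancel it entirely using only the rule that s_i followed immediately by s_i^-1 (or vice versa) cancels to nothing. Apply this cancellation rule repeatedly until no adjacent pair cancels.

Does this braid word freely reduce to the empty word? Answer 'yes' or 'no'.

Answer: yes

Derivation:
Gen 1 (s1^-1): push. Stack: [s1^-1]
Gen 2 (s1): cancels prior s1^-1. Stack: []
Gen 3 (s1): push. Stack: [s1]
Gen 4 (s1^-1): cancels prior s1. Stack: []
Gen 5 (s1): push. Stack: [s1]
Gen 6 (s1^-1): cancels prior s1. Stack: []
Gen 7 (s1): push. Stack: [s1]
Gen 8 (s1^-1): cancels prior s1. Stack: []
Gen 9 (s1^-1): push. Stack: [s1^-1]
Gen 10 (s1): cancels prior s1^-1. Stack: []
Reduced word: (empty)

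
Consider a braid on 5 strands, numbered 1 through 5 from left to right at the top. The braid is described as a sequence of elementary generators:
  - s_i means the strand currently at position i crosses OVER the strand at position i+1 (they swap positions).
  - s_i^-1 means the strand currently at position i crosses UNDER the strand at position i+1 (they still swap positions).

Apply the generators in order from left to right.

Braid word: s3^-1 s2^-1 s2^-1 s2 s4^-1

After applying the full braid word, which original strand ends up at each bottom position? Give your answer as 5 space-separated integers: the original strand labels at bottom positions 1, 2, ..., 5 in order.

Answer: 1 4 2 5 3

Derivation:
Gen 1 (s3^-1): strand 3 crosses under strand 4. Perm now: [1 2 4 3 5]
Gen 2 (s2^-1): strand 2 crosses under strand 4. Perm now: [1 4 2 3 5]
Gen 3 (s2^-1): strand 4 crosses under strand 2. Perm now: [1 2 4 3 5]
Gen 4 (s2): strand 2 crosses over strand 4. Perm now: [1 4 2 3 5]
Gen 5 (s4^-1): strand 3 crosses under strand 5. Perm now: [1 4 2 5 3]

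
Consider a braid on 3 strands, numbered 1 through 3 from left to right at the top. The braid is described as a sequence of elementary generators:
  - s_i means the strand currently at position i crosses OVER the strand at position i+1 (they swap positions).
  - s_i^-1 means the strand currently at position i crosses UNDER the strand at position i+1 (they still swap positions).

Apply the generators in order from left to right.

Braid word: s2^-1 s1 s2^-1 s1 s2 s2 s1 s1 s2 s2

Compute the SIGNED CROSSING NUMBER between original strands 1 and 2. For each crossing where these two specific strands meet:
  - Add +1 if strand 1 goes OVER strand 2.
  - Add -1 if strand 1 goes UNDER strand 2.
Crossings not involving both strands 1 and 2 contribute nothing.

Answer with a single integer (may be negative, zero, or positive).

Gen 1: crossing 2x3. Both 1&2? no. Sum: 0
Gen 2: crossing 1x3. Both 1&2? no. Sum: 0
Gen 3: 1 under 2. Both 1&2? yes. Contrib: -1. Sum: -1
Gen 4: crossing 3x2. Both 1&2? no. Sum: -1
Gen 5: crossing 3x1. Both 1&2? no. Sum: -1
Gen 6: crossing 1x3. Both 1&2? no. Sum: -1
Gen 7: crossing 2x3. Both 1&2? no. Sum: -1
Gen 8: crossing 3x2. Both 1&2? no. Sum: -1
Gen 9: crossing 3x1. Both 1&2? no. Sum: -1
Gen 10: crossing 1x3. Both 1&2? no. Sum: -1

Answer: -1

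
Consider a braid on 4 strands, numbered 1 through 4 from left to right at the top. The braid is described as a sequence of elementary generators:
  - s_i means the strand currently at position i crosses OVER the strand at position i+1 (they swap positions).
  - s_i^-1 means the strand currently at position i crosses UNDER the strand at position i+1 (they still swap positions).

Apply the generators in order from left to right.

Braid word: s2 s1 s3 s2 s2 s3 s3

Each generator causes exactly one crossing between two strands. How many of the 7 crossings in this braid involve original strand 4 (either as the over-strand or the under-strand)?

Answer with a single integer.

Gen 1: crossing 2x3. Involves strand 4? no. Count so far: 0
Gen 2: crossing 1x3. Involves strand 4? no. Count so far: 0
Gen 3: crossing 2x4. Involves strand 4? yes. Count so far: 1
Gen 4: crossing 1x4. Involves strand 4? yes. Count so far: 2
Gen 5: crossing 4x1. Involves strand 4? yes. Count so far: 3
Gen 6: crossing 4x2. Involves strand 4? yes. Count so far: 4
Gen 7: crossing 2x4. Involves strand 4? yes. Count so far: 5

Answer: 5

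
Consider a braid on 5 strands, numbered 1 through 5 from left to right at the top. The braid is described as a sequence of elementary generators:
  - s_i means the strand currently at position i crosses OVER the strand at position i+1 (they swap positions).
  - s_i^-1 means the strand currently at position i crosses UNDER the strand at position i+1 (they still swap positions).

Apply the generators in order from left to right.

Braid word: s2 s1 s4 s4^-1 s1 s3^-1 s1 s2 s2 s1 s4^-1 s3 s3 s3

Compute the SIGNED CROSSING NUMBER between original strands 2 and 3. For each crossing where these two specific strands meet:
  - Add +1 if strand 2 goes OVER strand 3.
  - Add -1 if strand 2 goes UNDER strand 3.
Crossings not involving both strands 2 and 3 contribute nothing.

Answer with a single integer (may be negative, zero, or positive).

Answer: 1

Derivation:
Gen 1: 2 over 3. Both 2&3? yes. Contrib: +1. Sum: 1
Gen 2: crossing 1x3. Both 2&3? no. Sum: 1
Gen 3: crossing 4x5. Both 2&3? no. Sum: 1
Gen 4: crossing 5x4. Both 2&3? no. Sum: 1
Gen 5: crossing 3x1. Both 2&3? no. Sum: 1
Gen 6: crossing 2x4. Both 2&3? no. Sum: 1
Gen 7: crossing 1x3. Both 2&3? no. Sum: 1
Gen 8: crossing 1x4. Both 2&3? no. Sum: 1
Gen 9: crossing 4x1. Both 2&3? no. Sum: 1
Gen 10: crossing 3x1. Both 2&3? no. Sum: 1
Gen 11: crossing 2x5. Both 2&3? no. Sum: 1
Gen 12: crossing 4x5. Both 2&3? no. Sum: 1
Gen 13: crossing 5x4. Both 2&3? no. Sum: 1
Gen 14: crossing 4x5. Both 2&3? no. Sum: 1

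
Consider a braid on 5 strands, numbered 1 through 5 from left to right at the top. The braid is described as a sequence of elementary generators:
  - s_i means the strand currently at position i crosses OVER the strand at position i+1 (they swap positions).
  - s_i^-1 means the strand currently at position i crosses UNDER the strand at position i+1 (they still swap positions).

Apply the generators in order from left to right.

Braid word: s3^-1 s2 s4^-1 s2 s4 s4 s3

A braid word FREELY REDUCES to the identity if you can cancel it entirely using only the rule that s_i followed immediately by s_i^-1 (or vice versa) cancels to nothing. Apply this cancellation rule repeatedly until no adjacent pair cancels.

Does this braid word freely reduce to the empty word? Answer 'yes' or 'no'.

Answer: no

Derivation:
Gen 1 (s3^-1): push. Stack: [s3^-1]
Gen 2 (s2): push. Stack: [s3^-1 s2]
Gen 3 (s4^-1): push. Stack: [s3^-1 s2 s4^-1]
Gen 4 (s2): push. Stack: [s3^-1 s2 s4^-1 s2]
Gen 5 (s4): push. Stack: [s3^-1 s2 s4^-1 s2 s4]
Gen 6 (s4): push. Stack: [s3^-1 s2 s4^-1 s2 s4 s4]
Gen 7 (s3): push. Stack: [s3^-1 s2 s4^-1 s2 s4 s4 s3]
Reduced word: s3^-1 s2 s4^-1 s2 s4 s4 s3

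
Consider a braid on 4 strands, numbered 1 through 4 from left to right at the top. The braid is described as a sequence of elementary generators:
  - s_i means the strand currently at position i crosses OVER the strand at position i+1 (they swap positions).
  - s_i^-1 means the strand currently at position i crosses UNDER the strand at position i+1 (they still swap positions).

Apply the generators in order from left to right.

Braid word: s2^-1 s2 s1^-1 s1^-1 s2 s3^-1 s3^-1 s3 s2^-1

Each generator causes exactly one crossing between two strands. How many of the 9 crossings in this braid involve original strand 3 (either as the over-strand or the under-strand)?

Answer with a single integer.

Gen 1: crossing 2x3. Involves strand 3? yes. Count so far: 1
Gen 2: crossing 3x2. Involves strand 3? yes. Count so far: 2
Gen 3: crossing 1x2. Involves strand 3? no. Count so far: 2
Gen 4: crossing 2x1. Involves strand 3? no. Count so far: 2
Gen 5: crossing 2x3. Involves strand 3? yes. Count so far: 3
Gen 6: crossing 2x4. Involves strand 3? no. Count so far: 3
Gen 7: crossing 4x2. Involves strand 3? no. Count so far: 3
Gen 8: crossing 2x4. Involves strand 3? no. Count so far: 3
Gen 9: crossing 3x4. Involves strand 3? yes. Count so far: 4

Answer: 4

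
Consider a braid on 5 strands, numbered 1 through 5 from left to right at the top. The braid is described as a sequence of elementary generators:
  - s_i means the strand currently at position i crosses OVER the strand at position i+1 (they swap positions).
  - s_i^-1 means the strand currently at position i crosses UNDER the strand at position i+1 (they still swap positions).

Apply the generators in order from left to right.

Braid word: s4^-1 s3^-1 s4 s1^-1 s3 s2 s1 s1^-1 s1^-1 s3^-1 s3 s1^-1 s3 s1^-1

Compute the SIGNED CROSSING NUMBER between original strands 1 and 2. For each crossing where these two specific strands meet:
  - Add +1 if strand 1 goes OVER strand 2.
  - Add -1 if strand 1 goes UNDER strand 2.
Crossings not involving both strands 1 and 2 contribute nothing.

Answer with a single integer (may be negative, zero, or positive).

Answer: -1

Derivation:
Gen 1: crossing 4x5. Both 1&2? no. Sum: 0
Gen 2: crossing 3x5. Both 1&2? no. Sum: 0
Gen 3: crossing 3x4. Both 1&2? no. Sum: 0
Gen 4: 1 under 2. Both 1&2? yes. Contrib: -1. Sum: -1
Gen 5: crossing 5x4. Both 1&2? no. Sum: -1
Gen 6: crossing 1x4. Both 1&2? no. Sum: -1
Gen 7: crossing 2x4. Both 1&2? no. Sum: -1
Gen 8: crossing 4x2. Both 1&2? no. Sum: -1
Gen 9: crossing 2x4. Both 1&2? no. Sum: -1
Gen 10: crossing 1x5. Both 1&2? no. Sum: -1
Gen 11: crossing 5x1. Both 1&2? no. Sum: -1
Gen 12: crossing 4x2. Both 1&2? no. Sum: -1
Gen 13: crossing 1x5. Both 1&2? no. Sum: -1
Gen 14: crossing 2x4. Both 1&2? no. Sum: -1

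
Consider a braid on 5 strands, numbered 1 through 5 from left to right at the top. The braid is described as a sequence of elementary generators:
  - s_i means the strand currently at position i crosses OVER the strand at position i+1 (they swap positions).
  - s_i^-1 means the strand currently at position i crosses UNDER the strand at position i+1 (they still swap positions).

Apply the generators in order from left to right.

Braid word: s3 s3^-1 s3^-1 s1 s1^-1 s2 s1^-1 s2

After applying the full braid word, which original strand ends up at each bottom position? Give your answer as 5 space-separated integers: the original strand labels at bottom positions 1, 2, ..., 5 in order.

Answer: 4 2 1 3 5

Derivation:
Gen 1 (s3): strand 3 crosses over strand 4. Perm now: [1 2 4 3 5]
Gen 2 (s3^-1): strand 4 crosses under strand 3. Perm now: [1 2 3 4 5]
Gen 3 (s3^-1): strand 3 crosses under strand 4. Perm now: [1 2 4 3 5]
Gen 4 (s1): strand 1 crosses over strand 2. Perm now: [2 1 4 3 5]
Gen 5 (s1^-1): strand 2 crosses under strand 1. Perm now: [1 2 4 3 5]
Gen 6 (s2): strand 2 crosses over strand 4. Perm now: [1 4 2 3 5]
Gen 7 (s1^-1): strand 1 crosses under strand 4. Perm now: [4 1 2 3 5]
Gen 8 (s2): strand 1 crosses over strand 2. Perm now: [4 2 1 3 5]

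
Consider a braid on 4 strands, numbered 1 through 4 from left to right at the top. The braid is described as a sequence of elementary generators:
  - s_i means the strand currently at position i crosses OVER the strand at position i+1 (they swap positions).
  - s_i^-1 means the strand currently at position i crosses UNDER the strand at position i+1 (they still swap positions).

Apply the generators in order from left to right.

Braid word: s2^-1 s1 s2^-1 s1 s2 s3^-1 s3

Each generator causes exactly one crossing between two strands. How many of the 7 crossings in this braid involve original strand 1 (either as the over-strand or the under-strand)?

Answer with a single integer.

Answer: 3

Derivation:
Gen 1: crossing 2x3. Involves strand 1? no. Count so far: 0
Gen 2: crossing 1x3. Involves strand 1? yes. Count so far: 1
Gen 3: crossing 1x2. Involves strand 1? yes. Count so far: 2
Gen 4: crossing 3x2. Involves strand 1? no. Count so far: 2
Gen 5: crossing 3x1. Involves strand 1? yes. Count so far: 3
Gen 6: crossing 3x4. Involves strand 1? no. Count so far: 3
Gen 7: crossing 4x3. Involves strand 1? no. Count so far: 3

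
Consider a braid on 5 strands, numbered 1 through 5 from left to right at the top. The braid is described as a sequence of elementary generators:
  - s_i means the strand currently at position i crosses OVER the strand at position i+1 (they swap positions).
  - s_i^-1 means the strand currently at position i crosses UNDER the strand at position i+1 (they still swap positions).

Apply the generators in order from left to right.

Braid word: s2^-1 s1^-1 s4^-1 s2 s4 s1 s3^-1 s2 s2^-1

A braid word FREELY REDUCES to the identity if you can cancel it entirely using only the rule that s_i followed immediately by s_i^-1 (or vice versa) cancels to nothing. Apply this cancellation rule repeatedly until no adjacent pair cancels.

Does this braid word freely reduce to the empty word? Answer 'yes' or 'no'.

Gen 1 (s2^-1): push. Stack: [s2^-1]
Gen 2 (s1^-1): push. Stack: [s2^-1 s1^-1]
Gen 3 (s4^-1): push. Stack: [s2^-1 s1^-1 s4^-1]
Gen 4 (s2): push. Stack: [s2^-1 s1^-1 s4^-1 s2]
Gen 5 (s4): push. Stack: [s2^-1 s1^-1 s4^-1 s2 s4]
Gen 6 (s1): push. Stack: [s2^-1 s1^-1 s4^-1 s2 s4 s1]
Gen 7 (s3^-1): push. Stack: [s2^-1 s1^-1 s4^-1 s2 s4 s1 s3^-1]
Gen 8 (s2): push. Stack: [s2^-1 s1^-1 s4^-1 s2 s4 s1 s3^-1 s2]
Gen 9 (s2^-1): cancels prior s2. Stack: [s2^-1 s1^-1 s4^-1 s2 s4 s1 s3^-1]
Reduced word: s2^-1 s1^-1 s4^-1 s2 s4 s1 s3^-1

Answer: no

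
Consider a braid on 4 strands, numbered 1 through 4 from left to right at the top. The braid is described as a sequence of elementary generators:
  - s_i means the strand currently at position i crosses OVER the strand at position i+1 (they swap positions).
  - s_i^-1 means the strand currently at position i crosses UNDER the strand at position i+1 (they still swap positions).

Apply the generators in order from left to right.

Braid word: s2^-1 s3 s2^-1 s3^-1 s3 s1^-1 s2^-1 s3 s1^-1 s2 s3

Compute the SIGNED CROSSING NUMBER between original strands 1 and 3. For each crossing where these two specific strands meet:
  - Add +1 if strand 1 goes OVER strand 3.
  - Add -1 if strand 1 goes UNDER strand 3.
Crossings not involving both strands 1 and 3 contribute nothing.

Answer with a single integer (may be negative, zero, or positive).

Gen 1: crossing 2x3. Both 1&3? no. Sum: 0
Gen 2: crossing 2x4. Both 1&3? no. Sum: 0
Gen 3: crossing 3x4. Both 1&3? no. Sum: 0
Gen 4: crossing 3x2. Both 1&3? no. Sum: 0
Gen 5: crossing 2x3. Both 1&3? no. Sum: 0
Gen 6: crossing 1x4. Both 1&3? no. Sum: 0
Gen 7: 1 under 3. Both 1&3? yes. Contrib: -1. Sum: -1
Gen 8: crossing 1x2. Both 1&3? no. Sum: -1
Gen 9: crossing 4x3. Both 1&3? no. Sum: -1
Gen 10: crossing 4x2. Both 1&3? no. Sum: -1
Gen 11: crossing 4x1. Both 1&3? no. Sum: -1

Answer: -1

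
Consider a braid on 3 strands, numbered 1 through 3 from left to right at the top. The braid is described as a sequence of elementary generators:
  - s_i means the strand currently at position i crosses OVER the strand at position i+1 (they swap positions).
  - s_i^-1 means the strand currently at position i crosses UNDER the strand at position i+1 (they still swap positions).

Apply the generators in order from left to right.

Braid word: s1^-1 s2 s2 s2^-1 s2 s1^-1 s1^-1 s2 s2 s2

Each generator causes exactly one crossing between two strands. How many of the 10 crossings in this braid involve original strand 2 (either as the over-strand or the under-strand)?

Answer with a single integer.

Gen 1: crossing 1x2. Involves strand 2? yes. Count so far: 1
Gen 2: crossing 1x3. Involves strand 2? no. Count so far: 1
Gen 3: crossing 3x1. Involves strand 2? no. Count so far: 1
Gen 4: crossing 1x3. Involves strand 2? no. Count so far: 1
Gen 5: crossing 3x1. Involves strand 2? no. Count so far: 1
Gen 6: crossing 2x1. Involves strand 2? yes. Count so far: 2
Gen 7: crossing 1x2. Involves strand 2? yes. Count so far: 3
Gen 8: crossing 1x3. Involves strand 2? no. Count so far: 3
Gen 9: crossing 3x1. Involves strand 2? no. Count so far: 3
Gen 10: crossing 1x3. Involves strand 2? no. Count so far: 3

Answer: 3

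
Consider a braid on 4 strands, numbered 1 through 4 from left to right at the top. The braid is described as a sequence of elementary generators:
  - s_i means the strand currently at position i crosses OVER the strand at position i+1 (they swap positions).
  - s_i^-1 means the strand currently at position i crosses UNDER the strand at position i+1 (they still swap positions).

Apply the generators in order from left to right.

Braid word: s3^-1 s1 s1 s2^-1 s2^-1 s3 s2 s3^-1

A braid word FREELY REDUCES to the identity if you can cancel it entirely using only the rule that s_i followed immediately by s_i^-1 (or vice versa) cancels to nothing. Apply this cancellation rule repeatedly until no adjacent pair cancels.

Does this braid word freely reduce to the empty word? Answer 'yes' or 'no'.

Gen 1 (s3^-1): push. Stack: [s3^-1]
Gen 2 (s1): push. Stack: [s3^-1 s1]
Gen 3 (s1): push. Stack: [s3^-1 s1 s1]
Gen 4 (s2^-1): push. Stack: [s3^-1 s1 s1 s2^-1]
Gen 5 (s2^-1): push. Stack: [s3^-1 s1 s1 s2^-1 s2^-1]
Gen 6 (s3): push. Stack: [s3^-1 s1 s1 s2^-1 s2^-1 s3]
Gen 7 (s2): push. Stack: [s3^-1 s1 s1 s2^-1 s2^-1 s3 s2]
Gen 8 (s3^-1): push. Stack: [s3^-1 s1 s1 s2^-1 s2^-1 s3 s2 s3^-1]
Reduced word: s3^-1 s1 s1 s2^-1 s2^-1 s3 s2 s3^-1

Answer: no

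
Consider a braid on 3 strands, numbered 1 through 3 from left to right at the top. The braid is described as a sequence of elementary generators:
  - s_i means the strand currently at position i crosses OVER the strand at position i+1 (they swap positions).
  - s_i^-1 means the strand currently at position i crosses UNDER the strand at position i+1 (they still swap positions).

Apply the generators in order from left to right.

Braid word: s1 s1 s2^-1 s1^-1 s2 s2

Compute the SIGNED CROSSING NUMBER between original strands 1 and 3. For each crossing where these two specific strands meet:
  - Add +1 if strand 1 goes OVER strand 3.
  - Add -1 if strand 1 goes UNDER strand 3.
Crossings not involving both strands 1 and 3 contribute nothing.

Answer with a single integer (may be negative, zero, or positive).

Answer: -1

Derivation:
Gen 1: crossing 1x2. Both 1&3? no. Sum: 0
Gen 2: crossing 2x1. Both 1&3? no. Sum: 0
Gen 3: crossing 2x3. Both 1&3? no. Sum: 0
Gen 4: 1 under 3. Both 1&3? yes. Contrib: -1. Sum: -1
Gen 5: crossing 1x2. Both 1&3? no. Sum: -1
Gen 6: crossing 2x1. Both 1&3? no. Sum: -1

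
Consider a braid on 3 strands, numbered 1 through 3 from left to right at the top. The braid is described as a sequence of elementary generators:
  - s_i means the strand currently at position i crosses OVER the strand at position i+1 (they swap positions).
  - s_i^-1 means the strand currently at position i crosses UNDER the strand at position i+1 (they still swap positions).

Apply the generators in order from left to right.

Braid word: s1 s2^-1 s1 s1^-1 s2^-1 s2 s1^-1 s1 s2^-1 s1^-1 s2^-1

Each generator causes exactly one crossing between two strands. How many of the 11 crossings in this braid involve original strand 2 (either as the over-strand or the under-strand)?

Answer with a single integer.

Gen 1: crossing 1x2. Involves strand 2? yes. Count so far: 1
Gen 2: crossing 1x3. Involves strand 2? no. Count so far: 1
Gen 3: crossing 2x3. Involves strand 2? yes. Count so far: 2
Gen 4: crossing 3x2. Involves strand 2? yes. Count so far: 3
Gen 5: crossing 3x1. Involves strand 2? no. Count so far: 3
Gen 6: crossing 1x3. Involves strand 2? no. Count so far: 3
Gen 7: crossing 2x3. Involves strand 2? yes. Count so far: 4
Gen 8: crossing 3x2. Involves strand 2? yes. Count so far: 5
Gen 9: crossing 3x1. Involves strand 2? no. Count so far: 5
Gen 10: crossing 2x1. Involves strand 2? yes. Count so far: 6
Gen 11: crossing 2x3. Involves strand 2? yes. Count so far: 7

Answer: 7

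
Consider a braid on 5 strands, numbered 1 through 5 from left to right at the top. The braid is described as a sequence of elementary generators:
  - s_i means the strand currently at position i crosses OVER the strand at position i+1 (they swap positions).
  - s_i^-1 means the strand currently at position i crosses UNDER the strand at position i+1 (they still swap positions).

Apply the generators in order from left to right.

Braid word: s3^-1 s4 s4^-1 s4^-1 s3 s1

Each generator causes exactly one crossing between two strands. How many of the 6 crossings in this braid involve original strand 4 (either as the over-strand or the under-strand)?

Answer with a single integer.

Gen 1: crossing 3x4. Involves strand 4? yes. Count so far: 1
Gen 2: crossing 3x5. Involves strand 4? no. Count so far: 1
Gen 3: crossing 5x3. Involves strand 4? no. Count so far: 1
Gen 4: crossing 3x5. Involves strand 4? no. Count so far: 1
Gen 5: crossing 4x5. Involves strand 4? yes. Count so far: 2
Gen 6: crossing 1x2. Involves strand 4? no. Count so far: 2

Answer: 2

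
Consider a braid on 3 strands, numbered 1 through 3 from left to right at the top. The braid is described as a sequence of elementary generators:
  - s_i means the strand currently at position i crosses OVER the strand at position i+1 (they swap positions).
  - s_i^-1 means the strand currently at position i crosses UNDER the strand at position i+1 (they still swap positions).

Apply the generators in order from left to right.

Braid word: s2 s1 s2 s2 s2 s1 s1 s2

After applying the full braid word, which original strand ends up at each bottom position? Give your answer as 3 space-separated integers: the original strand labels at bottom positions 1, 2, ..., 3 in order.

Answer: 3 1 2

Derivation:
Gen 1 (s2): strand 2 crosses over strand 3. Perm now: [1 3 2]
Gen 2 (s1): strand 1 crosses over strand 3. Perm now: [3 1 2]
Gen 3 (s2): strand 1 crosses over strand 2. Perm now: [3 2 1]
Gen 4 (s2): strand 2 crosses over strand 1. Perm now: [3 1 2]
Gen 5 (s2): strand 1 crosses over strand 2. Perm now: [3 2 1]
Gen 6 (s1): strand 3 crosses over strand 2. Perm now: [2 3 1]
Gen 7 (s1): strand 2 crosses over strand 3. Perm now: [3 2 1]
Gen 8 (s2): strand 2 crosses over strand 1. Perm now: [3 1 2]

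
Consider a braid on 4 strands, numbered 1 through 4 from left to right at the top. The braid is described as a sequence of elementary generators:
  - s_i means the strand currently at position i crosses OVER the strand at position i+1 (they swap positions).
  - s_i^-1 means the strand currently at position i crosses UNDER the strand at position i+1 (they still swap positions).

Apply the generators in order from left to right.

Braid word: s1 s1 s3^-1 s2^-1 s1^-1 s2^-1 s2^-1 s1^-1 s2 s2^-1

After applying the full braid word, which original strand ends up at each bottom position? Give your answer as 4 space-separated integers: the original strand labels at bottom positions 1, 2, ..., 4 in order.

Answer: 1 4 2 3

Derivation:
Gen 1 (s1): strand 1 crosses over strand 2. Perm now: [2 1 3 4]
Gen 2 (s1): strand 2 crosses over strand 1. Perm now: [1 2 3 4]
Gen 3 (s3^-1): strand 3 crosses under strand 4. Perm now: [1 2 4 3]
Gen 4 (s2^-1): strand 2 crosses under strand 4. Perm now: [1 4 2 3]
Gen 5 (s1^-1): strand 1 crosses under strand 4. Perm now: [4 1 2 3]
Gen 6 (s2^-1): strand 1 crosses under strand 2. Perm now: [4 2 1 3]
Gen 7 (s2^-1): strand 2 crosses under strand 1. Perm now: [4 1 2 3]
Gen 8 (s1^-1): strand 4 crosses under strand 1. Perm now: [1 4 2 3]
Gen 9 (s2): strand 4 crosses over strand 2. Perm now: [1 2 4 3]
Gen 10 (s2^-1): strand 2 crosses under strand 4. Perm now: [1 4 2 3]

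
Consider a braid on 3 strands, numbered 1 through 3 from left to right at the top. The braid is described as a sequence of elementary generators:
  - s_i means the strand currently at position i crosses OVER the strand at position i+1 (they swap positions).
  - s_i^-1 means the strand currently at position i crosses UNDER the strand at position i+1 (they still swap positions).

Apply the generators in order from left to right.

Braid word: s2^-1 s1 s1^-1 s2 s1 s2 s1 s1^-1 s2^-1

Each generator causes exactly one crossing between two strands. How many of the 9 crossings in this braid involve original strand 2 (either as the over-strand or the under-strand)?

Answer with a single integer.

Gen 1: crossing 2x3. Involves strand 2? yes. Count so far: 1
Gen 2: crossing 1x3. Involves strand 2? no. Count so far: 1
Gen 3: crossing 3x1. Involves strand 2? no. Count so far: 1
Gen 4: crossing 3x2. Involves strand 2? yes. Count so far: 2
Gen 5: crossing 1x2. Involves strand 2? yes. Count so far: 3
Gen 6: crossing 1x3. Involves strand 2? no. Count so far: 3
Gen 7: crossing 2x3. Involves strand 2? yes. Count so far: 4
Gen 8: crossing 3x2. Involves strand 2? yes. Count so far: 5
Gen 9: crossing 3x1. Involves strand 2? no. Count so far: 5

Answer: 5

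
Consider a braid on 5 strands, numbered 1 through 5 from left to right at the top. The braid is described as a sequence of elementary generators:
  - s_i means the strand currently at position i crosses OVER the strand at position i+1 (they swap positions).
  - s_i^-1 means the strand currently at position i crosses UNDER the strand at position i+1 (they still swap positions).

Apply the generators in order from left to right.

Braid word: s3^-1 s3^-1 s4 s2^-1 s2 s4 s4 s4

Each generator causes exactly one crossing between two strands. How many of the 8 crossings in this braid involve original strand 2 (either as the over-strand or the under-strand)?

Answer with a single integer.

Answer: 2

Derivation:
Gen 1: crossing 3x4. Involves strand 2? no. Count so far: 0
Gen 2: crossing 4x3. Involves strand 2? no. Count so far: 0
Gen 3: crossing 4x5. Involves strand 2? no. Count so far: 0
Gen 4: crossing 2x3. Involves strand 2? yes. Count so far: 1
Gen 5: crossing 3x2. Involves strand 2? yes. Count so far: 2
Gen 6: crossing 5x4. Involves strand 2? no. Count so far: 2
Gen 7: crossing 4x5. Involves strand 2? no. Count so far: 2
Gen 8: crossing 5x4. Involves strand 2? no. Count so far: 2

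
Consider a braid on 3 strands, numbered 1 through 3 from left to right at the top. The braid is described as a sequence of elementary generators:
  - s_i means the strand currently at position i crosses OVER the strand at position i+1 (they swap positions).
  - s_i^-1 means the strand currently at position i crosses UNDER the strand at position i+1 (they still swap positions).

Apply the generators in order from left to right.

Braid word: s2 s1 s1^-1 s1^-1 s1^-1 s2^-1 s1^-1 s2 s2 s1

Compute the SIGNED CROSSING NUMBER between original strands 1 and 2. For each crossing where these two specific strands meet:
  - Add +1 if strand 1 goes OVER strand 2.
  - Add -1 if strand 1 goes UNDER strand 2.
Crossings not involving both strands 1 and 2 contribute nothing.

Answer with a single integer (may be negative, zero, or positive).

Gen 1: crossing 2x3. Both 1&2? no. Sum: 0
Gen 2: crossing 1x3. Both 1&2? no. Sum: 0
Gen 3: crossing 3x1. Both 1&2? no. Sum: 0
Gen 4: crossing 1x3. Both 1&2? no. Sum: 0
Gen 5: crossing 3x1. Both 1&2? no. Sum: 0
Gen 6: crossing 3x2. Both 1&2? no. Sum: 0
Gen 7: 1 under 2. Both 1&2? yes. Contrib: -1. Sum: -1
Gen 8: crossing 1x3. Both 1&2? no. Sum: -1
Gen 9: crossing 3x1. Both 1&2? no. Sum: -1
Gen 10: 2 over 1. Both 1&2? yes. Contrib: -1. Sum: -2

Answer: -2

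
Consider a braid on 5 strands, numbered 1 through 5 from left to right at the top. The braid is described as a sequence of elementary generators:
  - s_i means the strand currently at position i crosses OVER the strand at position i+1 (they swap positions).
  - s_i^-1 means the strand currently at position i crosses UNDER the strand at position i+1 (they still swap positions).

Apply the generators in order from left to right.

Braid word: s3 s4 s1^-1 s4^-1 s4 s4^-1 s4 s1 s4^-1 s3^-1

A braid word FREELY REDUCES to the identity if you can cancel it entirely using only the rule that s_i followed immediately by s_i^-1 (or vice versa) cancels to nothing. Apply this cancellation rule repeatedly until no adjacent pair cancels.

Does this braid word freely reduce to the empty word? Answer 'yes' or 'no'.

Answer: yes

Derivation:
Gen 1 (s3): push. Stack: [s3]
Gen 2 (s4): push. Stack: [s3 s4]
Gen 3 (s1^-1): push. Stack: [s3 s4 s1^-1]
Gen 4 (s4^-1): push. Stack: [s3 s4 s1^-1 s4^-1]
Gen 5 (s4): cancels prior s4^-1. Stack: [s3 s4 s1^-1]
Gen 6 (s4^-1): push. Stack: [s3 s4 s1^-1 s4^-1]
Gen 7 (s4): cancels prior s4^-1. Stack: [s3 s4 s1^-1]
Gen 8 (s1): cancels prior s1^-1. Stack: [s3 s4]
Gen 9 (s4^-1): cancels prior s4. Stack: [s3]
Gen 10 (s3^-1): cancels prior s3. Stack: []
Reduced word: (empty)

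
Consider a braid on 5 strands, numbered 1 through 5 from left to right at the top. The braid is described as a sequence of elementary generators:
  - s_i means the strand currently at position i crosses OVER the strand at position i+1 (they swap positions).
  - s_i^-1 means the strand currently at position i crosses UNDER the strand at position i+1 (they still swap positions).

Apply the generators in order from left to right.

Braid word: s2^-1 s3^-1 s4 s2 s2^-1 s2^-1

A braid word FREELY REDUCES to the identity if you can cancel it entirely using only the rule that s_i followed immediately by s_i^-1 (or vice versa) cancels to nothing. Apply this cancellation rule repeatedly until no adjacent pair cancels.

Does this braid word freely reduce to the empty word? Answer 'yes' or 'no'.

Gen 1 (s2^-1): push. Stack: [s2^-1]
Gen 2 (s3^-1): push. Stack: [s2^-1 s3^-1]
Gen 3 (s4): push. Stack: [s2^-1 s3^-1 s4]
Gen 4 (s2): push. Stack: [s2^-1 s3^-1 s4 s2]
Gen 5 (s2^-1): cancels prior s2. Stack: [s2^-1 s3^-1 s4]
Gen 6 (s2^-1): push. Stack: [s2^-1 s3^-1 s4 s2^-1]
Reduced word: s2^-1 s3^-1 s4 s2^-1

Answer: no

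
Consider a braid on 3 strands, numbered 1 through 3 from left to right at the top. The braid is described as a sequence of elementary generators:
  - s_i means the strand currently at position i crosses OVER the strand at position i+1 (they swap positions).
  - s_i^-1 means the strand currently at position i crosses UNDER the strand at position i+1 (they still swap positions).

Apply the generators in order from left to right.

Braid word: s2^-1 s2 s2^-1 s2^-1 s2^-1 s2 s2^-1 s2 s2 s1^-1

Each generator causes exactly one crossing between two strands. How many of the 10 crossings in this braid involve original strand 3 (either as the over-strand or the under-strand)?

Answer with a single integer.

Answer: 10

Derivation:
Gen 1: crossing 2x3. Involves strand 3? yes. Count so far: 1
Gen 2: crossing 3x2. Involves strand 3? yes. Count so far: 2
Gen 3: crossing 2x3. Involves strand 3? yes. Count so far: 3
Gen 4: crossing 3x2. Involves strand 3? yes. Count so far: 4
Gen 5: crossing 2x3. Involves strand 3? yes. Count so far: 5
Gen 6: crossing 3x2. Involves strand 3? yes. Count so far: 6
Gen 7: crossing 2x3. Involves strand 3? yes. Count so far: 7
Gen 8: crossing 3x2. Involves strand 3? yes. Count so far: 8
Gen 9: crossing 2x3. Involves strand 3? yes. Count so far: 9
Gen 10: crossing 1x3. Involves strand 3? yes. Count so far: 10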